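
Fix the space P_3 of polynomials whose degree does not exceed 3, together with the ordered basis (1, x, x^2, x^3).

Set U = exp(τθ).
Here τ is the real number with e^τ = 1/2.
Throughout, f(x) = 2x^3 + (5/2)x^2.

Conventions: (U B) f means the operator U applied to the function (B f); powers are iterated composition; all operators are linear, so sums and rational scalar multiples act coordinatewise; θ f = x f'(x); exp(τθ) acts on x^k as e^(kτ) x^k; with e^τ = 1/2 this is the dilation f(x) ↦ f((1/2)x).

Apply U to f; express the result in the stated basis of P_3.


g(x) = (1/4)x^3 + (5/8)x^2

exp(τθ) x^k = e^(kτ) x^k; with e^τ = 1/2 this sends x^k to (1/2)^k x^k
x^2 ↦ 1/4 x^2
x^3 ↦ 1/8 x^3
applying this coordinatewise to f: exp(τθ) f = (1/4)x^3 + (5/8)x^2


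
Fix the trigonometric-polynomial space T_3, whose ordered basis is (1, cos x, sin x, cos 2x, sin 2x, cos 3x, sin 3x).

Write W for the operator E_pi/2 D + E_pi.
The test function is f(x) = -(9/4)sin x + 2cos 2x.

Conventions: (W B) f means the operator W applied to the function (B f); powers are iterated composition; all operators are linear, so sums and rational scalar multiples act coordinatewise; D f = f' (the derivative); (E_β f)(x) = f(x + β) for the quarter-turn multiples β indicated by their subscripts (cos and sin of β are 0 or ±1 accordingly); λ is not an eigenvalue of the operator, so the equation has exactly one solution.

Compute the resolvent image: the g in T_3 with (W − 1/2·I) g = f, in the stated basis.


the image equals g(x) = (9/10)sin x + (4/17)cos 2x - (16/17)sin 2x

write g with unknown coordinates in the stated basis and equate coefficients in (W − 1/2·I) g = f
solving from the highest basis element down gives g = (9/10)sin x + (4/17)cos 2x - (16/17)sin 2x
check: W g = -(9/5)sin x + (36/17)cos 2x - (8/17)sin 2x
so W g − 1/2·g = -(9/4)sin x + 2cos 2x = f ✓


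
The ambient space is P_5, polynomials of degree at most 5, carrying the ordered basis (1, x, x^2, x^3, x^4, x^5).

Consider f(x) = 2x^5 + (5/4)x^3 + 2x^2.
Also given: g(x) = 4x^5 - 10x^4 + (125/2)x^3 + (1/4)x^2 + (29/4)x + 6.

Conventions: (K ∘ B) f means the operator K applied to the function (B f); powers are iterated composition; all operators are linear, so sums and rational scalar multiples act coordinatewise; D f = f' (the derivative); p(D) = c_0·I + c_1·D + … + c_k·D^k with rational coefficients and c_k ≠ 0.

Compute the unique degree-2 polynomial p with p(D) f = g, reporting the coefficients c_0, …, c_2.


D^0 f = 2x^5 + (5/4)x^3 + 2x^2
D^1 f = 10x^4 + (15/4)x^2 + 4x
D^2 f = 40x^3 + (15/2)x + 4
matching coefficients of g against c_0 f + c_1 Df + … from the top degree down determines the c_i
solution: c_0 = 2, c_1 = -1, c_2 = 3/2

p(D) = 2·I − D + (3/2)·D^2, i.e. c_0 = 2, c_1 = -1, c_2 = 3/2


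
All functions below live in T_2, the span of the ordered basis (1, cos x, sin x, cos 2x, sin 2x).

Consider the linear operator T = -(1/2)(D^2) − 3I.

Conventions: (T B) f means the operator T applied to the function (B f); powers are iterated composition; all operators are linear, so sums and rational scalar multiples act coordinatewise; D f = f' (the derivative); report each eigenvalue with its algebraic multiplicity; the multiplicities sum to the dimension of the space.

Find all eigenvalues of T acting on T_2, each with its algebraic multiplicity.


λ = -3 (multiplicity 1), λ = -5/2 (multiplicity 2), λ = -1 (multiplicity 2)

image of 1: -3
image of cos x: -(5/2)cos x
image of sin x: -(5/2)sin x
image of cos 2x: -cos 2x
image of sin 2x: -sin 2x
the matrix is diagonal; its diagonal is (-3, -5/2, -5/2, -1, -1)
for a triangular matrix the eigenvalues are the diagonal entries, with algebraic multiplicity their repetition count


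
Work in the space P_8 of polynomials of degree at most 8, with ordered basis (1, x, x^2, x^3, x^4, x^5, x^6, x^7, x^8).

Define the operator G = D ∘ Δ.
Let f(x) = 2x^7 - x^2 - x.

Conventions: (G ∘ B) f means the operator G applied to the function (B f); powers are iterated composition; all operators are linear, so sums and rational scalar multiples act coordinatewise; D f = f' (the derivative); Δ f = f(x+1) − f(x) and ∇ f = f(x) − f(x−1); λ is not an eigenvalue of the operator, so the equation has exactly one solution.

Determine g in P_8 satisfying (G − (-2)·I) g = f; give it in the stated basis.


the image equals g(x) = x^7 - 21x^5 - (105/2)x^4 + 140x^3 + 577x^2 + (167/2)x - 633

write g with unknown coordinates in the stated basis and equate coefficients in (G − (-2)·I) g = f
solving from the highest basis element down gives g = x^7 - 21x^5 - (105/2)x^4 + 140x^3 + 577x^2 + (167/2)x - 633
check: G g = 42x^5 + 105x^4 - 280x^3 - 1155x^2 - 168x + 1266
so G g − (-2)·g = 2x^7 - x^2 - x = f ✓


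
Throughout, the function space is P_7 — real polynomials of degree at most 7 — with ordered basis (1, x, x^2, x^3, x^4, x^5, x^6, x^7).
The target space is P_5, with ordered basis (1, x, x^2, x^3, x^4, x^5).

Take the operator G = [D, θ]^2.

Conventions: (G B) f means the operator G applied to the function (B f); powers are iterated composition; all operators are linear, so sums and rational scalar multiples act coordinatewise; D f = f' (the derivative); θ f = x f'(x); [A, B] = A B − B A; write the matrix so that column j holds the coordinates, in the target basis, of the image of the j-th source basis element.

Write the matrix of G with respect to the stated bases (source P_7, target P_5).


the matrix is [[0, 0, 2, 0, 0, 0, 0, 0]; [0, 0, 0, 6, 0, 0, 0, 0]; [0, 0, 0, 0, 12, 0, 0, 0]; [0, 0, 0, 0, 0, 20, 0, 0]; [0, 0, 0, 0, 0, 0, 30, 0]; [0, 0, 0, 0, 0, 0, 0, 42]] (rows listed top to bottom)

image of 1: 0
image of x: 0
image of x^2: 2
image of x^3: 6x
image of x^4: 12x^2
image of x^5: 20x^3
image of x^6: 30x^4
image of x^7: 42x^5
each image's coordinates form column j of the matrix


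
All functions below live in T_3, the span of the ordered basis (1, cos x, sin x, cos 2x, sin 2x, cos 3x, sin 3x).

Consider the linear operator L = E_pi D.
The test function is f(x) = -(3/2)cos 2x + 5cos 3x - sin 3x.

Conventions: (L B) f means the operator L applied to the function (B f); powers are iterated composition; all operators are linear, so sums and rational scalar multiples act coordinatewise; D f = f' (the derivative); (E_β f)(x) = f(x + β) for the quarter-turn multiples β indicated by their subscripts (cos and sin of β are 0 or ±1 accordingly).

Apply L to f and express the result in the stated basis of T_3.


D f = 3sin 2x - 3cos 3x - 15sin 3x
E_pi D f = 3sin 2x + 3cos 3x + 15sin 3x

the result is g(x) = 3sin 2x + 3cos 3x + 15sin 3x


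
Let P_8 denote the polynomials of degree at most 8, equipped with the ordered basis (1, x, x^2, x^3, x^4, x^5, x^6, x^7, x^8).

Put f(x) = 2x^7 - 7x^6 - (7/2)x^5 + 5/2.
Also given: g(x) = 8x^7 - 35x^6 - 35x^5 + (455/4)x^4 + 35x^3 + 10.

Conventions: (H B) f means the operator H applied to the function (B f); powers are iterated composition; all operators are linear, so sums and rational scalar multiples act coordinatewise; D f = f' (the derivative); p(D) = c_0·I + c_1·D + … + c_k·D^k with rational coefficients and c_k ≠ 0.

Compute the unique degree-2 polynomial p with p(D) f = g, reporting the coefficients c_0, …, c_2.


D^0 f = 2x^7 - 7x^6 - (7/2)x^5 + 5/2
D^1 f = 14x^6 - 42x^5 - (35/2)x^4
D^2 f = 84x^5 - 210x^4 - 70x^3
matching coefficients of g against c_0 f + c_1 Df + … from the top degree down determines the c_i
solution: c_0 = 4, c_1 = -1/2, c_2 = -1/2

p(D) = 4·I − (1/2)·D − (1/2)·D^2, i.e. c_0 = 4, c_1 = -1/2, c_2 = -1/2


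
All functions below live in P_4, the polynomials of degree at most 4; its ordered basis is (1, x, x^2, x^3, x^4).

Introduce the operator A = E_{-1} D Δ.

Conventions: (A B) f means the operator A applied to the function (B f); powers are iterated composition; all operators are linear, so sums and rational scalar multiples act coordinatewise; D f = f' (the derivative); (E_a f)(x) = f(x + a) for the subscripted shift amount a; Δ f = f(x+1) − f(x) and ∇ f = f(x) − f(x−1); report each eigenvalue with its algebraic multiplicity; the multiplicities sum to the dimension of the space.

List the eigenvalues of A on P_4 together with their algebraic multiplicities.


λ = 0 (multiplicity 5)

image of 1: 0
image of x: 0
image of x^2: 2
image of x^3: 6x - 3
image of x^4: 12x^2 - 12x + 4
the matrix is upper triangular; its diagonal is (0, 0, 0, 0, 0)
for a triangular matrix the eigenvalues are the diagonal entries, with algebraic multiplicity their repetition count


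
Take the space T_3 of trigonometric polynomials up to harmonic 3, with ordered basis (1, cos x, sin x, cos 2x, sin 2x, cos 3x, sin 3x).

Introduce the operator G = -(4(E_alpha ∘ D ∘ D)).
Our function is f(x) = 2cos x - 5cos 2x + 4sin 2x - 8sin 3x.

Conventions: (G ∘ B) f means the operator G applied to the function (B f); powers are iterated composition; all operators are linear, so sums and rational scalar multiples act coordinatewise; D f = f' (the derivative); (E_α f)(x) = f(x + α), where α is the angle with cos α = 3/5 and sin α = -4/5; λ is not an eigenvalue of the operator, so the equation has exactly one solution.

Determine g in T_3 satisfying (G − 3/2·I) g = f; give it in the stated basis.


write g with unknown coordinates in the stated basis and equate coefficients in (G − 3/2·I) g = f
solving from the highest basis element down gives g = (36/221)cos x - (128/221)sin x + (9134/27169)cos 2x + (5288/27169)sin 2x - (5632/77741)cos 3x + (46928/233223)sin 3x
check: G g = (496/221)cos x - (192/221)sin x - (122144/27169)cos 2x + (116608/27169)sin 2x - (8448/77741)cos 3x - (598464/77741)sin 3x
so G g − 3/2·g = 2cos x - 5cos 2x + 4sin 2x - 8sin 3x = f ✓

the result is g(x) = (36/221)cos x - (128/221)sin x + (9134/27169)cos 2x + (5288/27169)sin 2x - (5632/77741)cos 3x + (46928/233223)sin 3x


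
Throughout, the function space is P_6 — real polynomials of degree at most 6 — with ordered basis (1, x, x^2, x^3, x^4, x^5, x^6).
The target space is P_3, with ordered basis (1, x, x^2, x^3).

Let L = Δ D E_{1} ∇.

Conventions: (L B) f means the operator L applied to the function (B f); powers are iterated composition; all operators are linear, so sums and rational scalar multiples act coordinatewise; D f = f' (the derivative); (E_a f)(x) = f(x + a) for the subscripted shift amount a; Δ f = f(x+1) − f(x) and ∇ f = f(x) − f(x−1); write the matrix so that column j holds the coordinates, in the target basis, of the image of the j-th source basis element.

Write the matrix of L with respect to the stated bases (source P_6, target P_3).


the matrix is [[0, 0, 0, 6, 24, 70, 180]; [0, 0, 0, 0, 24, 120, 420]; [0, 0, 0, 0, 0, 60, 360]; [0, 0, 0, 0, 0, 0, 120]] (rows listed top to bottom)

image of 1: 0
image of x: 0
image of x^2: 0
image of x^3: 6
image of x^4: 24x + 24
image of x^5: 60x^2 + 120x + 70
image of x^6: 120x^3 + 360x^2 + 420x + 180
each image's coordinates form column j of the matrix


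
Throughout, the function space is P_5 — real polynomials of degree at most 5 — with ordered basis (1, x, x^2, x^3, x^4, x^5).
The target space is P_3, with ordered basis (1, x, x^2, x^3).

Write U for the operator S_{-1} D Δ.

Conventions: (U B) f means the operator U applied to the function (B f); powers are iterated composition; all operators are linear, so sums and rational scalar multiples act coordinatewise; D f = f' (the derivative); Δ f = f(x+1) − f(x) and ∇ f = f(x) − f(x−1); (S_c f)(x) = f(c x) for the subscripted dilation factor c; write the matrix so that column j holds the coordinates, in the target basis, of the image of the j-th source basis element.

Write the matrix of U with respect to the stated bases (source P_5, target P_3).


image of 1: 0
image of x: 0
image of x^2: 2
image of x^3: -6x + 3
image of x^4: 12x^2 - 12x + 4
image of x^5: -20x^3 + 30x^2 - 20x + 5
each image's coordinates form column j of the matrix

the matrix is [[0, 0, 2, 3, 4, 5]; [0, 0, 0, -6, -12, -20]; [0, 0, 0, 0, 12, 30]; [0, 0, 0, 0, 0, -20]] (rows listed top to bottom)


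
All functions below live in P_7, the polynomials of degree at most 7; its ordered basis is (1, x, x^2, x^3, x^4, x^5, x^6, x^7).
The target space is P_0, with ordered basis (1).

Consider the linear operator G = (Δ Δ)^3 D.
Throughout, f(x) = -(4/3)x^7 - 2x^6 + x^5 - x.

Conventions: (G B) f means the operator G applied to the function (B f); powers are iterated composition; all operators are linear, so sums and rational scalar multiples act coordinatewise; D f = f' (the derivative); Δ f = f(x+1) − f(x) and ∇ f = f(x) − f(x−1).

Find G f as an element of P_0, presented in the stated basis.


D f = -(28/3)x^6 - 12x^5 + 5x^4 - 1
Δ D f = -56x^5 - 200x^4 - (860/3)x^3 - 230x^2 - 96x - 49/3
Δ Δ D f = -280x^4 - 1360x^3 - 2620x^2 - 2400x - 2606/3
Δ (Δ Δ) D f = -1120x^3 - 5760x^2 - 10440x - 6660
Δ Δ (Δ Δ) D f = -3360x^2 - 14880x - 17320
Δ (Δ Δ) (Δ Δ) D f = -6720x - 18240
Δ Δ (Δ Δ) (Δ Δ) D f = -6720

g(x) = -6720


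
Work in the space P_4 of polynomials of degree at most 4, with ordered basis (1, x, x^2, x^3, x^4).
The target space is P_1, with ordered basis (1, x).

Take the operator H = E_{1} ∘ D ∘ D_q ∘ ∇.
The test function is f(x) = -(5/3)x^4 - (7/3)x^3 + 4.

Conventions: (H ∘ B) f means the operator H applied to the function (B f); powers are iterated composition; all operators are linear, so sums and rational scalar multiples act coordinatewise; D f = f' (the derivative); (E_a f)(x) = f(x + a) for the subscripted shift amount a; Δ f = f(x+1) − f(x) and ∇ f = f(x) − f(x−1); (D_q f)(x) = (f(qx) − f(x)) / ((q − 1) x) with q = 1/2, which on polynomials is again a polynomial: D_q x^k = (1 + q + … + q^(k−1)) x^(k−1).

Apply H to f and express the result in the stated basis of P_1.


g(x) = -(70/3)x - 113/6

∇ f = -(20/3)x^3 + 3x^2 + (1/3)x - 2/3
D_q ∇ f = -(35/3)x^2 + (9/2)x + 1/3
D D_q ∇ f = -(70/3)x + 9/2
E_{1} (D ∘ D_q ∘ ∇) f = -(70/3)x - 113/6


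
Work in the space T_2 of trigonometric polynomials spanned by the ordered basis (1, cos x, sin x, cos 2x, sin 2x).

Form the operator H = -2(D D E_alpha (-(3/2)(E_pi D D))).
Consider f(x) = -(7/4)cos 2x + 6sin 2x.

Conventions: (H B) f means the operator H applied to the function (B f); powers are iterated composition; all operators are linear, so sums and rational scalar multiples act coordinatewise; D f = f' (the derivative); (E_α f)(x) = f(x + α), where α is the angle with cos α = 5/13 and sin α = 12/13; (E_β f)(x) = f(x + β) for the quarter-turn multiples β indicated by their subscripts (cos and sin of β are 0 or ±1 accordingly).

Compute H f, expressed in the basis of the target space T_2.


D f = 12cos 2x + (7/2)sin 2x
D D f = 7cos 2x - 24sin 2x
E_pi D D f = 7cos 2x - 24sin 2x
(-(3/2)(E_pi D D)) f = -(21/2)cos 2x + 36sin 2x
E_alpha (-(3/2)(E_pi D D)) f = (11139/338)cos 2x - (3024/169)sin 2x
D E_alpha (-(3/2)(E_pi D D)) f = -(6048/169)cos 2x - (11139/169)sin 2x
D D E_alpha (-(3/2)(E_pi D D)) f = -(22278/169)cos 2x + (12096/169)sin 2x
(-2(D D E_alpha (-(3/2)(E_pi D D)))) f = (44556/169)cos 2x - (24192/169)sin 2x

g(x) = (44556/169)cos 2x - (24192/169)sin 2x


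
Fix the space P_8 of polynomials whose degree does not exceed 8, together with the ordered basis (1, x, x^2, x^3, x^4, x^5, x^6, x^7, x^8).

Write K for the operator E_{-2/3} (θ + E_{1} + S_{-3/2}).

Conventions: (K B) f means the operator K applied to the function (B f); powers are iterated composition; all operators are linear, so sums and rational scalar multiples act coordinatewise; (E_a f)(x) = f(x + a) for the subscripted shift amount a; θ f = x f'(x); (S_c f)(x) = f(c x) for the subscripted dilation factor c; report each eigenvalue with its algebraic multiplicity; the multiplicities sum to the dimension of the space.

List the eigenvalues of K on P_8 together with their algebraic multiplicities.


image of 1: 2
image of x: (1/2)x + 2/3
image of x^2: (21/4)x^2 - 5x + 2
image of x^3: (5/8)x^3 + (7/4)x^2 - (1/6)x + 4/27
image of x^4: (161/16)x^4 - (137/6)x^3 + (149/6)x^2 - (286/27)x + 146/81
image of x^5: -(51/32)x^5 + (165/16)x^4 - (125/12)x^3 + (145/18)x^2 - (5/2)x + 28/81
image of x^6: (1177/64)x^6 - (1081/16)x^5 + (5645/48)x^4 - (5525/54)x^3 + (5585/108)x^2 - (1111/81)x + 1114/729
image of x^7: -(1163/128)x^7 + (9485/192)x^6 - (8813/96)x^5 + (45745/432)x^4 - (44905/648)x^3 + (9065/324)x^2 - (9023/1458)x + 1292/2187
image of x^8: (8865/256)x^8 - (2827/16)x^7 + (20237/48)x^6 - (6671/12)x^5 + (100625/216)x^4 - (20069/81)x^3 + (2233/27)x^2 - (11476/729)x + 2870/2187
the matrix is upper triangular; its diagonal is (2, 1/2, 21/4, 5/8, 161/16, -51/32, 1177/64, -1163/128, 8865/256)
for a triangular matrix the eigenvalues are the diagonal entries, with algebraic multiplicity their repetition count

λ = -1163/128 (multiplicity 1), λ = -51/32 (multiplicity 1), λ = 1/2 (multiplicity 1), λ = 5/8 (multiplicity 1), λ = 2 (multiplicity 1), λ = 21/4 (multiplicity 1), λ = 161/16 (multiplicity 1), λ = 1177/64 (multiplicity 1), λ = 8865/256 (multiplicity 1)


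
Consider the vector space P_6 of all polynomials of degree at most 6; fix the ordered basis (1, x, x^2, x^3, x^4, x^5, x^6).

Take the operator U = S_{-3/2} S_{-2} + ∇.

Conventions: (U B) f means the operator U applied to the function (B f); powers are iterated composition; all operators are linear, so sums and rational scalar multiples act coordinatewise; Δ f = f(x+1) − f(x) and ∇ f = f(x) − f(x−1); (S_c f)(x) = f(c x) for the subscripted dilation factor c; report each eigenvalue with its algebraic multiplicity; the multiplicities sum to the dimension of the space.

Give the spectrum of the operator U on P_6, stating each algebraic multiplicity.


λ = 1 (multiplicity 1), λ = 3 (multiplicity 1), λ = 9 (multiplicity 1), λ = 27 (multiplicity 1), λ = 81 (multiplicity 1), λ = 243 (multiplicity 1), λ = 729 (multiplicity 1)

image of 1: 1
image of x: 3x + 1
image of x^2: 9x^2 + 2x - 1
image of x^3: 27x^3 + 3x^2 - 3x + 1
image of x^4: 81x^4 + 4x^3 - 6x^2 + 4x - 1
image of x^5: 243x^5 + 5x^4 - 10x^3 + 10x^2 - 5x + 1
image of x^6: 729x^6 + 6x^5 - 15x^4 + 20x^3 - 15x^2 + 6x - 1
the matrix is upper triangular; its diagonal is (1, 3, 9, 27, 81, 243, 729)
for a triangular matrix the eigenvalues are the diagonal entries, with algebraic multiplicity their repetition count


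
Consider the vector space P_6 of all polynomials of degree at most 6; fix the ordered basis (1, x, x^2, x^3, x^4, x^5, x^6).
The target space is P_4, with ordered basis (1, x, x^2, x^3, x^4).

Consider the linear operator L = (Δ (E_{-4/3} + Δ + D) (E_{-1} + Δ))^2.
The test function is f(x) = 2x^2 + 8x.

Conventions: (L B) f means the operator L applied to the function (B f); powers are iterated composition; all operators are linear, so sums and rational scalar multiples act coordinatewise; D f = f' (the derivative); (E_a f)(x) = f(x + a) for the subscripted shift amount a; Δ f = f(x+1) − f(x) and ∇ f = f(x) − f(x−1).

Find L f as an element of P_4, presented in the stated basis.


E_{-1} f = 2x^2 + 4x - 6
Δ f = 4x + 10
(E_{-1} + Δ) f = 2x^2 + 8x + 4
E_{-4/3} (E_{-1} + Δ) f = 2x^2 + (8/3)x - 28/9
Δ (E_{-1} + Δ) f = 4x + 10
D (E_{-1} + Δ) f = 4x + 8
(E_{-4/3} + Δ + D) (E_{-1} + Δ) f = 2x^2 + (32/3)x + 134/9
Δ (E_{-4/3} + Δ + D) (E_{-1} + Δ) f = 4x + 38/3
E_{-1} (Δ (E_{-4/3} + Δ + D) (E_{-1} + Δ)) f = 4x + 26/3
Δ (Δ (E_{-4/3} + Δ + D) (E_{-1} + Δ)) f = 4
(E_{-1} + Δ) (Δ (E_{-4/3} + Δ + D) (E_{-1} + Δ)) f = 4x + 38/3
E_{-4/3} (E_{-1} + Δ) (Δ (E_{-4/3} + Δ + D) (E_{-1} + Δ)) f = 4x + 22/3
Δ (E_{-1} + Δ) (Δ (E_{-4/3} + Δ + D) (E_{-1} + Δ)) f = 4
D (E_{-1} + Δ) (Δ (E_{-4/3} + Δ + D) (E_{-1} + Δ)) f = 4
(E_{-4/3} + Δ + D) (E_{-1} + Δ) (Δ (E_{-4/3} + Δ + D) (E_{-1} + Δ)) f = 4x + 46/3
Δ (E_{-4/3} + Δ + D) (E_{-1} + Δ) (Δ (E_{-4/3} + Δ + D) (E_{-1} + Δ)) f = 4

g(x) = 4


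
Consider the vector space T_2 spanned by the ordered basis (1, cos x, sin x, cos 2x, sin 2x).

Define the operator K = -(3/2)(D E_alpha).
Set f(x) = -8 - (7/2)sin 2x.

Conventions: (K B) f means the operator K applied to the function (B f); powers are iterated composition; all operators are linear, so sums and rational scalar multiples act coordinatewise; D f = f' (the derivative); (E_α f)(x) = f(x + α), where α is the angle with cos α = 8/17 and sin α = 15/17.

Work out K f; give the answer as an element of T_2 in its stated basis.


the image equals g(x) = -(3381/578)cos 2x - (2520/289)sin 2x

E_alpha f = -8 - (840/289)cos 2x + (1127/578)sin 2x
D E_alpha f = (1127/289)cos 2x + (1680/289)sin 2x
(-(3/2)(D E_alpha)) f = -(3381/578)cos 2x - (2520/289)sin 2x


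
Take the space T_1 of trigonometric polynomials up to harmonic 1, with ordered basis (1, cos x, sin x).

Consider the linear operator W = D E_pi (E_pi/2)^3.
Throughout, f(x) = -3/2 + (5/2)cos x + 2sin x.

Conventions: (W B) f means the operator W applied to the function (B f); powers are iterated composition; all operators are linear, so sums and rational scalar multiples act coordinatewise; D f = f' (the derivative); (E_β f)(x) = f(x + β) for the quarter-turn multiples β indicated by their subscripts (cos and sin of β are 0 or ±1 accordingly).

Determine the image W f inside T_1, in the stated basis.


E_pi/2 f = -3/2 + 2cos x - (5/2)sin x
E_pi/2 E_pi/2 f = -3/2 - (5/2)cos x - 2sin x
E_pi/2 E_pi/2 E_pi/2 f = -3/2 - 2cos x + (5/2)sin x
E_pi (E_pi/2)^3 f = -3/2 + 2cos x - (5/2)sin x
D E_pi (E_pi/2)^3 f = -(5/2)cos x - 2sin x

the image equals g(x) = -(5/2)cos x - 2sin x


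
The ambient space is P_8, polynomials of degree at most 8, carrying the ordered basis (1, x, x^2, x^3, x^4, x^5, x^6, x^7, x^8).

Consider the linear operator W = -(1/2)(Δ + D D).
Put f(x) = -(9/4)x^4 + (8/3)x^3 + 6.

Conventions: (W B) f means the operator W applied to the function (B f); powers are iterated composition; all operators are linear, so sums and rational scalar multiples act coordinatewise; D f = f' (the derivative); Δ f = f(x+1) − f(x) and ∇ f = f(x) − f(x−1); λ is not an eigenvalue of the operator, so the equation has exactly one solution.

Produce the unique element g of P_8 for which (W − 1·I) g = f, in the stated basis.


the result is g(x) = (9/4)x^4 - (43/6)x^3 - (19/2)x^2 + (149/4)x - 95/12

write g with unknown coordinates in the stated basis and equate coefficients in (W − 1·I) g = f
solving from the highest basis element down gives g = (9/4)x^4 - (43/6)x^3 - (19/2)x^2 + (149/4)x - 95/12
check: W g = -(9/2)x^3 - (19/2)x^2 + (149/4)x - 23/12
so W g − 1·g = -(9/4)x^4 + (8/3)x^3 + 6 = f ✓


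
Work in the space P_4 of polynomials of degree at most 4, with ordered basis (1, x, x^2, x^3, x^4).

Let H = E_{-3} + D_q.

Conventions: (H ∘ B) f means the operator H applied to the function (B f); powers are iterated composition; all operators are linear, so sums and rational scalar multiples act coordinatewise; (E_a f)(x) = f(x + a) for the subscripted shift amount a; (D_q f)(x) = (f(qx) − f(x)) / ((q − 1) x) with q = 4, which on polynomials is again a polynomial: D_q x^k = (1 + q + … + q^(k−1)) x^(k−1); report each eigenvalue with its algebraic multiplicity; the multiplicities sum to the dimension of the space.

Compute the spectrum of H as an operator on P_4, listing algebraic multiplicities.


image of 1: 1
image of x: x - 2
image of x^2: x^2 - x + 9
image of x^3: x^3 + 12x^2 + 27x - 27
image of x^4: x^4 + 73x^3 + 54x^2 - 108x + 81
the matrix is upper triangular; its diagonal is (1, 1, 1, 1, 1)
for a triangular matrix the eigenvalues are the diagonal entries, with algebraic multiplicity their repetition count

λ = 1 (multiplicity 5)


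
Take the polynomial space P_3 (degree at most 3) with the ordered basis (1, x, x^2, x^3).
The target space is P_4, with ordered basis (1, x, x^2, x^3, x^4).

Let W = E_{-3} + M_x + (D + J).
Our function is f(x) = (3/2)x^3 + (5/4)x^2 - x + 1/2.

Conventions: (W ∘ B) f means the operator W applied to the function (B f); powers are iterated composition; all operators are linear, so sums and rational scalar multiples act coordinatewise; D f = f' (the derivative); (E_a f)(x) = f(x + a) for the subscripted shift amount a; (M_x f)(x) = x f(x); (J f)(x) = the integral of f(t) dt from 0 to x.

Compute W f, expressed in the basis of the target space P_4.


E_{-3} f = (3/2)x^3 - (49/4)x^2 + 32x - 103/4
M_x f = (3/2)x^4 + (5/4)x^3 - x^2 + (1/2)x
D f = (9/2)x^2 + (5/2)x - 1
J f = (3/8)x^4 + (5/12)x^3 - (1/2)x^2 + (1/2)x
(D + J) f = (3/8)x^4 + (5/12)x^3 + 4x^2 + 3x - 1
(E_{-3} + M_x + (D + J)) f = (15/8)x^4 + (19/6)x^3 - (37/4)x^2 + (71/2)x - 107/4

g(x) = (15/8)x^4 + (19/6)x^3 - (37/4)x^2 + (71/2)x - 107/4


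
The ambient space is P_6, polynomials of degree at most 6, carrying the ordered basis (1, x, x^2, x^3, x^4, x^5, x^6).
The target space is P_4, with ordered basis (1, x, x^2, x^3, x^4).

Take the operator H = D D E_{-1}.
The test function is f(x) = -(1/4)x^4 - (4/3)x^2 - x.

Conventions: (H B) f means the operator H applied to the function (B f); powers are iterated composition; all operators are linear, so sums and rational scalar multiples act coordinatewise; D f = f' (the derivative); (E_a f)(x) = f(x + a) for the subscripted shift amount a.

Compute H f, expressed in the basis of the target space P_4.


g(x) = -3x^2 + 6x - 17/3

E_{-1} f = -(1/4)x^4 + x^3 - (17/6)x^2 + (8/3)x - 7/12
D E_{-1} f = -x^3 + 3x^2 - (17/3)x + 8/3
D (D E_{-1}) f = -3x^2 + 6x - 17/3


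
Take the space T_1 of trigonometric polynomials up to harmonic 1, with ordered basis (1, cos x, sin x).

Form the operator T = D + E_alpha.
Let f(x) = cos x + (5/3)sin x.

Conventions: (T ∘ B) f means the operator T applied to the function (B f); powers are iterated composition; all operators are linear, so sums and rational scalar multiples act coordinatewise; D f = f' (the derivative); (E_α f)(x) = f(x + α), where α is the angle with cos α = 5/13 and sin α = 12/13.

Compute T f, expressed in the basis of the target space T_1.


the result is g(x) = (140/39)cos x - (50/39)sin x

D f = (5/3)cos x - sin x
E_alpha f = (25/13)cos x - (11/39)sin x
(D + E_alpha) f = (140/39)cos x - (50/39)sin x


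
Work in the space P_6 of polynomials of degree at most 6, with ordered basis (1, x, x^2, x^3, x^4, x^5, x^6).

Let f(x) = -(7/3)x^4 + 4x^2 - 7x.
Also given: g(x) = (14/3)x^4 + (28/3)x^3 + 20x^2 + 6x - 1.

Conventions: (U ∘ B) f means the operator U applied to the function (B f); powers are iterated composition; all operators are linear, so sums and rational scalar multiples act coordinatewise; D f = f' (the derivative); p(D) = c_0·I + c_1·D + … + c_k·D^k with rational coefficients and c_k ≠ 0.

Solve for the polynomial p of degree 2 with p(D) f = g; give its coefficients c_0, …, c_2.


c_0 = -2, c_1 = -1, c_2 = -1

D^0 f = -(7/3)x^4 + 4x^2 - 7x
D^1 f = -(28/3)x^3 + 8x - 7
D^2 f = -28x^2 + 8
matching coefficients of g against c_0 f + c_1 Df + … from the top degree down determines the c_i
solution: c_0 = -2, c_1 = -1, c_2 = -1


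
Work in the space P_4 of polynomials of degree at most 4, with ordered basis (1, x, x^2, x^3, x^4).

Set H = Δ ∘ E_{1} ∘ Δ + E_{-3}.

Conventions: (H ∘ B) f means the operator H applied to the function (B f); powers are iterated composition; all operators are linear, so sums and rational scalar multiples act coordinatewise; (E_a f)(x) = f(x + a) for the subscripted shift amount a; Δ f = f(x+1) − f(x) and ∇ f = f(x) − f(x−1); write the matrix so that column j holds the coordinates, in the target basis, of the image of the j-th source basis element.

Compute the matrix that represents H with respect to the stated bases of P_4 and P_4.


the matrix is [[1, -3, 11, -15, 131]; [0, 1, -6, 33, -60]; [0, 0, 1, -9, 66]; [0, 0, 0, 1, -12]; [0, 0, 0, 0, 1]] (rows listed top to bottom)

image of 1: 1
image of x: x - 3
image of x^2: x^2 - 6x + 11
image of x^3: x^3 - 9x^2 + 33x - 15
image of x^4: x^4 - 12x^3 + 66x^2 - 60x + 131
each image's coordinates form column j of the matrix


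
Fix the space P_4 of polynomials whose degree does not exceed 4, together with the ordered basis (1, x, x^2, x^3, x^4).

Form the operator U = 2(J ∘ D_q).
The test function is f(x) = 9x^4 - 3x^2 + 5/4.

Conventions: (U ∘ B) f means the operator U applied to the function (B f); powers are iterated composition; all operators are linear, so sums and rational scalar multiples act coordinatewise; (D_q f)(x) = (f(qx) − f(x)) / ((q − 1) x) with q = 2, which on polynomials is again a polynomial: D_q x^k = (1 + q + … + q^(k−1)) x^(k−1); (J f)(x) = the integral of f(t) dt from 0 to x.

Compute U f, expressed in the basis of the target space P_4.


D_q f = 135x^3 - 9x
J D_q f = (135/4)x^4 - (9/2)x^2
(2(J ∘ D_q)) f = (135/2)x^4 - 9x^2

the result is g(x) = (135/2)x^4 - 9x^2


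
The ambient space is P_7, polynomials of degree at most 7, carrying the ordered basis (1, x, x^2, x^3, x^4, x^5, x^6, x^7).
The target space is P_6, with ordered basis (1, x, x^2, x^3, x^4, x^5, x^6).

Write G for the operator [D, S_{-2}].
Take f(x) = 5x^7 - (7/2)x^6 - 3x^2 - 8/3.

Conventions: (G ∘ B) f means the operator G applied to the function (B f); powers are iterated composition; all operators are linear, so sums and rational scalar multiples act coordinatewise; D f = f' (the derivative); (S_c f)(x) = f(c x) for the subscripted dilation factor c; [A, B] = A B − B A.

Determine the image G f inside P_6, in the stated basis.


the result is g(x) = -6720x^6 - 2016x^5 - 36x

S_{-2} f = -640x^7 - 224x^6 - 12x^2 - 8/3
D S_{-2} f = -4480x^6 - 1344x^5 - 24x
D f = 35x^6 - 21x^5 - 6x
S_{-2} D f = 2240x^6 + 672x^5 + 12x
[D, S_{-2}] f = -6720x^6 - 2016x^5 - 36x


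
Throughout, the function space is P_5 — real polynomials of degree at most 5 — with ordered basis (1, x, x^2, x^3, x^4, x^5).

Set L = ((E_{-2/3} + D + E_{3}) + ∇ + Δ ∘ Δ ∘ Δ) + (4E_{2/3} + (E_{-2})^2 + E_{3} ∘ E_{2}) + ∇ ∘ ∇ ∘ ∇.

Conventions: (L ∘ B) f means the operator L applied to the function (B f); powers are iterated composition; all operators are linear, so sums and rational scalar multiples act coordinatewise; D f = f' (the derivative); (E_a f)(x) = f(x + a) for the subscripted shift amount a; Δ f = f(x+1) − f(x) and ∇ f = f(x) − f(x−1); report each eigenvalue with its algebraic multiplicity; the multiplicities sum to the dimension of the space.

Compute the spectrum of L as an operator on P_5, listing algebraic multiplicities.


image of 1: 8
image of x: 8x + 8
image of x^2: 8x^2 + 16x + 461/9
image of x^3: 8x^3 + 24x^2 + (461/3)x + 917/9
image of x^4: 8x^4 + 32x^3 + (922/3)x^2 + (3668/9)x + 77921/81
image of x^5: 8x^5 + 40x^4 + (4610/9)x^3 + (9170/9)x^2 + (389605/81)x + 214277/81
the matrix is upper triangular; its diagonal is (8, 8, 8, 8, 8, 8)
for a triangular matrix the eigenvalues are the diagonal entries, with algebraic multiplicity their repetition count

λ = 8 (multiplicity 6)


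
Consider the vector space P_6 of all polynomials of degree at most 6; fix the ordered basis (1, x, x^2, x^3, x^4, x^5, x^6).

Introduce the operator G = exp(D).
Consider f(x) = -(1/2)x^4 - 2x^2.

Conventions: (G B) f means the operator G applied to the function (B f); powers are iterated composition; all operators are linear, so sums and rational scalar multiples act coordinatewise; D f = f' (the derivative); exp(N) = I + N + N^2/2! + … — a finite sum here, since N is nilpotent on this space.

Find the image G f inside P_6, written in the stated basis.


g(x) = -(1/2)x^4 - 2x^3 - 5x^2 - 6x - 5/2

order-1 term: -2x^3 - 4x
order-2 term: -3x^2 - 2
order-3 term: -2x
order-4 term: -1/2
the series for exp(D) f terminates at order 4
exp(D) f = -(1/2)x^4 - 2x^3 - 5x^2 - 6x - 5/2


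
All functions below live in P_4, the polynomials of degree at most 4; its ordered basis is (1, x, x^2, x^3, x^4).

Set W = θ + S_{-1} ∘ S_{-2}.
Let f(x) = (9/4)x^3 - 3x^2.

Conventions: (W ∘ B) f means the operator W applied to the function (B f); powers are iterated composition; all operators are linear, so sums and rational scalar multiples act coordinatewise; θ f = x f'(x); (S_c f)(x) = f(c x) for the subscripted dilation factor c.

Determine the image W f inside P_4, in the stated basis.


θ f = (27/4)x^3 - 6x^2
S_{-2} f = -18x^3 - 12x^2
S_{-1} S_{-2} f = 18x^3 - 12x^2
(θ + S_{-1} ∘ S_{-2}) f = (99/4)x^3 - 18x^2

the result is g(x) = (99/4)x^3 - 18x^2


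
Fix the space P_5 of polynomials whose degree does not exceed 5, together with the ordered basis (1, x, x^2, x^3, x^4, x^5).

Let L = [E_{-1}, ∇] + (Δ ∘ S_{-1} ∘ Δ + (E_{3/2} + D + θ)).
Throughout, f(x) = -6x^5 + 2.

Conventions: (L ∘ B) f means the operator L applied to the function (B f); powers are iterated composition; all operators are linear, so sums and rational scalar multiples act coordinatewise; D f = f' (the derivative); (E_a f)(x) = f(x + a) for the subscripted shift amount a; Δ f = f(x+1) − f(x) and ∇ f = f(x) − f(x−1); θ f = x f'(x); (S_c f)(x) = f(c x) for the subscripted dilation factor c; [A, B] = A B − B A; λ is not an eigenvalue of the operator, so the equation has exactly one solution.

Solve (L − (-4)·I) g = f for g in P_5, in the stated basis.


write g with unknown coordinates in the stated basis and equate coefficients in (L − (-4)·I) g = f
solving from the highest basis element down gives g = -(3/5)x^5 + (5/6)x^4 + (103/48)x^3 + (93/224)x^2 - (8735/2688)x + 42849/44800
check: L g = -(18/5)x^5 - (10/3)x^4 - (103/12)x^3 - (93/56)x^2 + (8735/672)x - 20449/11200
so L g − (-4)·g = -6x^5 + 2 = f ✓

g(x) = -(3/5)x^5 + (5/6)x^4 + (103/48)x^3 + (93/224)x^2 - (8735/2688)x + 42849/44800


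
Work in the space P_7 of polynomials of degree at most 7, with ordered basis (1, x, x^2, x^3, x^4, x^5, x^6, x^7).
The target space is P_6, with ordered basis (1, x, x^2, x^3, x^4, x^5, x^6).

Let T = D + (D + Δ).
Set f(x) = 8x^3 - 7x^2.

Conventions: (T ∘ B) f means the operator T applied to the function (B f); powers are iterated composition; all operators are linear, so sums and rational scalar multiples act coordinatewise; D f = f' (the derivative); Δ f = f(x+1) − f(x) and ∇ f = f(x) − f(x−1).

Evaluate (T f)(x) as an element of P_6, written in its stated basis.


g(x) = 72x^2 - 18x + 1

D f = 24x^2 - 14x
D f = 24x^2 - 14x
Δ f = 24x^2 + 10x + 1
(D + Δ) f = 48x^2 - 4x + 1
(D + (D + Δ)) f = 72x^2 - 18x + 1


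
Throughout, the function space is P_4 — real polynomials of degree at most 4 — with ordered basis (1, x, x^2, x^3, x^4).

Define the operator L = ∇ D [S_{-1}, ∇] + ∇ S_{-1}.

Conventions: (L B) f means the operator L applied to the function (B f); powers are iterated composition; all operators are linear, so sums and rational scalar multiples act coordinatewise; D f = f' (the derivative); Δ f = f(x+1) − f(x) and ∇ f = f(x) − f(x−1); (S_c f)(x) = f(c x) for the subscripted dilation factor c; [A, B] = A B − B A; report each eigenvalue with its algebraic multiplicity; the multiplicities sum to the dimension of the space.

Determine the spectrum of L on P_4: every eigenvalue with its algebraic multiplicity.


λ = 0 (multiplicity 5)

image of 1: 0
image of x: -1
image of x^2: 2x - 1
image of x^3: -3x^2 + 3x + 11
image of x^4: 4x^3 - 6x^2 - 44x + 23
the matrix is upper triangular; its diagonal is (0, 0, 0, 0, 0)
for a triangular matrix the eigenvalues are the diagonal entries, with algebraic multiplicity their repetition count


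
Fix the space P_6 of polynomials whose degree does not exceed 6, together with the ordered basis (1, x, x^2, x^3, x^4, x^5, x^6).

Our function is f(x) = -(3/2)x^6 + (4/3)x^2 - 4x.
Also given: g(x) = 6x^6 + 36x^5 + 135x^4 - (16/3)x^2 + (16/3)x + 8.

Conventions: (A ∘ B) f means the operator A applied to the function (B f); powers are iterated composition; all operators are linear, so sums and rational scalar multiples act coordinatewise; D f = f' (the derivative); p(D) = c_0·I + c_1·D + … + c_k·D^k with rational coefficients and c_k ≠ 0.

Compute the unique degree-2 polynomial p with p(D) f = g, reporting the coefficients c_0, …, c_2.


D^0 f = -(3/2)x^6 + (4/3)x^2 - 4x
D^1 f = -9x^5 + (8/3)x - 4
D^2 f = -45x^4 + 8/3
matching coefficients of g against c_0 f + c_1 Df + … from the top degree down determines the c_i
solution: c_0 = -4, c_1 = -4, c_2 = -3

c_0 = -4, c_1 = -4, c_2 = -3


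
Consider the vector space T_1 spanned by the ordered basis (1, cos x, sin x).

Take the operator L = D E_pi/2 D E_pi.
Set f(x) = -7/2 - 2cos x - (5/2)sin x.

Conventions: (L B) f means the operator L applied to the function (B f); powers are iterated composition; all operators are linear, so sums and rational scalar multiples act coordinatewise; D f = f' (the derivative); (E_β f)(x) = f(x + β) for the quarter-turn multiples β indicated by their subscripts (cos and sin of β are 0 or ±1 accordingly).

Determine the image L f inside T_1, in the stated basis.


the image equals g(x) = -(5/2)cos x + 2sin x

E_pi f = -7/2 + 2cos x + (5/2)sin x
D E_pi f = (5/2)cos x - 2sin x
E_pi/2 D E_pi f = -2cos x - (5/2)sin x
D E_pi/2 D E_pi f = -(5/2)cos x + 2sin x


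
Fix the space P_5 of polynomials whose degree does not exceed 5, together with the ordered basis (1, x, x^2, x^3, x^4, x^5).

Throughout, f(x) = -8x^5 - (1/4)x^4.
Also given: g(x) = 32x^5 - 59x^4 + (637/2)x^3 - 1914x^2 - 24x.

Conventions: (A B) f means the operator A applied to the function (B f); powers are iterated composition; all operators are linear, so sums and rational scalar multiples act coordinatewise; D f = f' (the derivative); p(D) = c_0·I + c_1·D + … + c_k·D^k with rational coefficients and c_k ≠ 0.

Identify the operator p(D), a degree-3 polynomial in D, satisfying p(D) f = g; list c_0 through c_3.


c_0 = -4, c_1 = 3/2, c_2 = -2, c_3 = 4

D^0 f = -8x^5 - (1/4)x^4
D^1 f = -40x^4 - x^3
D^2 f = -160x^3 - 3x^2
D^3 f = -480x^2 - 6x
matching coefficients of g against c_0 f + c_1 Df + … from the top degree down determines the c_i
solution: c_0 = -4, c_1 = 3/2, c_2 = -2, c_3 = 4


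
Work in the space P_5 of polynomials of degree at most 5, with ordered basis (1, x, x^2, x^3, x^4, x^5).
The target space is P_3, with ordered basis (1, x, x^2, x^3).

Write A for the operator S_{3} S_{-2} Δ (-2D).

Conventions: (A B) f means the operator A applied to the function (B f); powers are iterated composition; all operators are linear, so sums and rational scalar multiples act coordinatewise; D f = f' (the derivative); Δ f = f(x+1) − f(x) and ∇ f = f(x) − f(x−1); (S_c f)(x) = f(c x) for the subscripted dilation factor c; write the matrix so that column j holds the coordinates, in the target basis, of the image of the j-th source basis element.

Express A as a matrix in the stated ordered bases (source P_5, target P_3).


image of 1: 0
image of x: 0
image of x^2: -4
image of x^3: 72x - 6
image of x^4: -864x^2 + 144x - 8
image of x^5: 8640x^3 - 2160x^2 + 240x - 10
each image's coordinates form column j of the matrix

the matrix is [[0, 0, -4, -6, -8, -10]; [0, 0, 0, 72, 144, 240]; [0, 0, 0, 0, -864, -2160]; [0, 0, 0, 0, 0, 8640]] (rows listed top to bottom)


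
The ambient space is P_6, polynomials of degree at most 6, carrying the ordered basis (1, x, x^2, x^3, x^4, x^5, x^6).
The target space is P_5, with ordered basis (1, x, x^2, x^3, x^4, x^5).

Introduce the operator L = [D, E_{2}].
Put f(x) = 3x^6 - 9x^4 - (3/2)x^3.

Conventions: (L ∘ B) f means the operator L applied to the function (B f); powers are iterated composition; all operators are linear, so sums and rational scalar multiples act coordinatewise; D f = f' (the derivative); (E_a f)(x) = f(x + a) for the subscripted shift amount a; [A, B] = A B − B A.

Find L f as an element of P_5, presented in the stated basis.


the image equals g(x) = 0

E_{2} f = 3x^6 + 36x^5 + 171x^4 + (813/2)x^3 + 495x^2 + 270x + 36
D E_{2} f = 18x^5 + 180x^4 + 684x^3 + (2439/2)x^2 + 990x + 270
D f = 18x^5 - 36x^3 - (9/2)x^2
E_{2} D f = 18x^5 + 180x^4 + 684x^3 + (2439/2)x^2 + 990x + 270
[D, E_{2}] f = 0


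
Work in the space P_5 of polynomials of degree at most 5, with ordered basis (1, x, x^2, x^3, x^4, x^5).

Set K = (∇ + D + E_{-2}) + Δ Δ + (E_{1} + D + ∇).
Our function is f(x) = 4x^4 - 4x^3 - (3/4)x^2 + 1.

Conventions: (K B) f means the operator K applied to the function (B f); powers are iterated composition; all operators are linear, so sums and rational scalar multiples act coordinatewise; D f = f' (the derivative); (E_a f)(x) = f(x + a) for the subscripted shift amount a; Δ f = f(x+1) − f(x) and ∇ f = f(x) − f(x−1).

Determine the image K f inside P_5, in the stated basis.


g(x) = 8x^4 + 40x^3 + (165/2)x^2 - (97/2)x + 441/4

∇ f = 16x^3 - 36x^2 + (53/2)x - 29/4
D f = 16x^3 - 12x^2 - (3/2)x
E_{-2} f = 4x^4 - 36x^3 + (477/4)x^2 - 173x + 94
(∇ + D + E_{-2}) f = 4x^4 - 4x^3 + (285/4)x^2 - 148x + 347/4
Δ f = 16x^3 + 12x^2 + (5/2)x - 3/4
Δ Δ f = 48x^2 + 72x + 61/2
E_{1} f = 4x^4 + 12x^3 + (45/4)x^2 + (5/2)x + 1/4
D f = 16x^3 - 12x^2 - (3/2)x
∇ f = 16x^3 - 36x^2 + (53/2)x - 29/4
(E_{1} + D + ∇) f = 4x^4 + 44x^3 - (147/4)x^2 + (55/2)x - 7
((∇ + D + E_{-2}) + Δ Δ + (E_{1} + D + ∇)) f = 8x^4 + 40x^3 + (165/2)x^2 - (97/2)x + 441/4
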